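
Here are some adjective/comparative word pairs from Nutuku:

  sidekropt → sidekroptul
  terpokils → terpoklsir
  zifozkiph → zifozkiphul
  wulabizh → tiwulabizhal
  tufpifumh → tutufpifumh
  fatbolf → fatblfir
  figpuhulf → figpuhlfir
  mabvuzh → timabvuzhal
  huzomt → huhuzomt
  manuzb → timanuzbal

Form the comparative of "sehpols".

sehplsir

wulabizh and zifozkiph both end in -h yet inflect differently (tiwulabizhal, zifozkiphul), so the final letter is not what conditions the rule; the second-to-last letter is.
"sehpols" has second-to-last letter 'l'. The stems whose second-to-last letter is 'l' (figpuhulf → figpuhlfir, fatbolf → fatblfir, terpokils → terpoklsir) delete the last vowel and add -ir.
The other patterns: stems whose second-to-last letter is 'z' add ti- … -al around the stem; stems whose second-to-last letter is 'p' add -ul; stems whose second-to-last letter is 'm' repeat the first consonant+vowel as a prefix.
So sehpols → sehplsir.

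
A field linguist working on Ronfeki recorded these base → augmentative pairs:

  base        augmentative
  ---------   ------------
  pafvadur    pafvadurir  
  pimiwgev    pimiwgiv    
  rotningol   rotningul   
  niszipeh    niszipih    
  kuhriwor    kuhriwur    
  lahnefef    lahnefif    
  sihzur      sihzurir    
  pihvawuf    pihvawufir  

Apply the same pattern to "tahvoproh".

lahnefef and pihvawuf both end in -f yet inflect differently (lahnefif, pihvawufir), so the final letter is not what conditions the rule; the last vowel is.
"tahvoproh" has last vowel 'o'. The stems whose last vowel is 'o' (kuhriwor → kuhriwur, rotningol → rotningul) change the last vowel to 'u'.
So tahvoproh → tahvopruh.

tahvopruh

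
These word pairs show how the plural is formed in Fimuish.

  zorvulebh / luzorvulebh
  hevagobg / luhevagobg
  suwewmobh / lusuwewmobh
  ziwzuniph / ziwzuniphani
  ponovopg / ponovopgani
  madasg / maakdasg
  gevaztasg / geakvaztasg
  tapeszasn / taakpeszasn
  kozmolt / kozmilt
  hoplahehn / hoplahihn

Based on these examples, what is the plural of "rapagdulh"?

"rapagdulh" has second-to-last letter 'l'. The one such stem in the data (kozmolt → kozmilt) changes the last vowel to 'i' (as does hoplahehn), so the same rule applies.
So rapagdulh → rapagdilh.

rapagdilh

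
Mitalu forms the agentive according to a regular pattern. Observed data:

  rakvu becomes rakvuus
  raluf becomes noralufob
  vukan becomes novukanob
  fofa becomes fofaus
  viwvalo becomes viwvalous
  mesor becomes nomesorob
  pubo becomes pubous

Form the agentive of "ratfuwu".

rakvu and raluf both have last vowel 'u' yet inflect differently (rakvuus, noralufob), so the last vowel is not what conditions the rule; whether the stem ends in a vowel or a consonant is.
"ratfuwu" ends in a vowel. The stems ending in a vowel (viwvalo → viwvalous, rakvu → rakvuus, fofa → fofaus) add -us.
So ratfuwu → ratfuwuus.

ratfuwuus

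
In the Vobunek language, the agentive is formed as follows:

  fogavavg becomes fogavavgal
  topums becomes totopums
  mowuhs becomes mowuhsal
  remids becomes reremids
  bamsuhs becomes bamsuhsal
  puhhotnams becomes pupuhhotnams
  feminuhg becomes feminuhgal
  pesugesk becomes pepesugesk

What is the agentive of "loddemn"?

"loddemn" has second-to-last letter 'm'. The stems whose second-to-last letter is 'm' (topums → totopums, puhhotnams → pupuhhotnams) repeat the first consonant+vowel as a prefix.
The other pattern: stems whose second-to-last letter is 'h' or 'v' add -al.
So loddemn → loloddemn.

loloddemn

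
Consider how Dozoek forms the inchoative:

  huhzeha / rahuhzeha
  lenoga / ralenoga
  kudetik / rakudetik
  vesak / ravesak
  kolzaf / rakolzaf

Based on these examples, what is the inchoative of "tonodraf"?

ratonodraf

Every pair shown (huhzeha → rahuhzeha, lenoga → ralenoga, kudetik → rakudetik, …) follows the same rule: add the prefix ra-.
So tonodraf → ratonodraf.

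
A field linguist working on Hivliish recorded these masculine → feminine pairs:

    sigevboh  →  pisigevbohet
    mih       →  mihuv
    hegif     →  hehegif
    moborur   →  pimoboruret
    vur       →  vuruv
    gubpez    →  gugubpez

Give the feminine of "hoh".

"hoh" has 1 vowel. The stems with 1 vowel (mih → mihuv, vur → vuruv) add -uv.
So hoh → hohuv.

hohuv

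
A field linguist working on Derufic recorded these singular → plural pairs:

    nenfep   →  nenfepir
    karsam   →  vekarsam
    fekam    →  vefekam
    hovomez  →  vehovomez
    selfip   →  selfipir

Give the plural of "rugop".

rugopir

nenfep and hovomez both have last vowel 'e' yet inflect differently (nenfepir, vehovomez), so the last vowel is not what conditions the rule; the final letter is.
"rugop" ends in -p. The stems ending in -p (selfip → selfipir, nenfep → nenfepir) add -ir.
The other pattern: stems ending in -m or -z add the prefix ve-.
So rugop → rugopir.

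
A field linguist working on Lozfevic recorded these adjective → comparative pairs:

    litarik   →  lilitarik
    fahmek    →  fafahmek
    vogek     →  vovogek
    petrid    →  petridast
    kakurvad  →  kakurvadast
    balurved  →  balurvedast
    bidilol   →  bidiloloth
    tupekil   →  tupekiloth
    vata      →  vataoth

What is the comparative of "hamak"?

litarik and petrid both have last vowel 'i' yet inflect differently (lilitarik, petridast), so the last vowel is not what conditions the rule; the final letter is.
"hamak" ends in -k. The stems ending in -k (litarik → lilitarik, fahmek → fafahmek, vogek → vovogek) repeat the first consonant+vowel as a prefix.
So hamak → hahamak.

hahamak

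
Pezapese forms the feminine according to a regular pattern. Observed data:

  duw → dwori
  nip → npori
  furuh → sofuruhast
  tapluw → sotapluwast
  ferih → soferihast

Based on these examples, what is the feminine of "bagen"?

"bagen" has 2 vowels. The stems with 2 vowels (furuh → sofuruhast, tapluw → sotapluwast, ferih → soferihast) add so- … -ast around the stem.
So bagen → sobagenast.

sobagenast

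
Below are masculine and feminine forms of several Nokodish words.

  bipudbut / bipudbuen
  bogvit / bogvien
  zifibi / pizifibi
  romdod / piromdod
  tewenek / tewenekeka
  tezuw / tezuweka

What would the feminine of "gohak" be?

bogvit and zifibi both have last vowel 'i' yet inflect differently (bogvien, pizifibi), so the last vowel is not what conditions the rule; the final letter is.
"gohak" ends in -k. The one such stem in the data (tewenek → tewenekeka) adds -eka, so the same rule applies.
So gohak → gohakeka.

gohakeka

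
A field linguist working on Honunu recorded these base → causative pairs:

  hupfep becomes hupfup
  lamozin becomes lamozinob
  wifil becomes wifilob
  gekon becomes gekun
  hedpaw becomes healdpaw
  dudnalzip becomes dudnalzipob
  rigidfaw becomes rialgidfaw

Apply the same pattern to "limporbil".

dudnalzip and hupfep both end in -p yet inflect differently (dudnalzipob, hupfup), so the final letter is not what conditions the rule; the last vowel is.
"limporbil" has last vowel 'i'. The stems whose last vowel is 'i' (lamozin → lamozinob, dudnalzip → dudnalzipob, wifil → wifilob) add -ob.
So limporbil → limporbilob.

limporbilob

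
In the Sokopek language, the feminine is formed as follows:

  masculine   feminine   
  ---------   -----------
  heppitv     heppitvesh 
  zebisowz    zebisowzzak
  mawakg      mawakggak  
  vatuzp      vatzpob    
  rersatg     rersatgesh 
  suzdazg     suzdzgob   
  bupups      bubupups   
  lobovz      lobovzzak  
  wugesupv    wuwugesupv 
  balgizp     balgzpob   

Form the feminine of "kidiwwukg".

kidiwwukggak

wugesupv and heppitv both end in -v yet inflect differently (wuwugesupv, heppitvesh), so the final letter is not what conditions the rule; the second-to-last letter is.
"kidiwwukg" has second-to-last letter 'k'. The one such stem in the data (mawakg → mawakggak) doubles the final consonant and adds -ak (as do lobovz, zebisowz), so the same rule applies.
So kidiwwukg → kidiwwukggak.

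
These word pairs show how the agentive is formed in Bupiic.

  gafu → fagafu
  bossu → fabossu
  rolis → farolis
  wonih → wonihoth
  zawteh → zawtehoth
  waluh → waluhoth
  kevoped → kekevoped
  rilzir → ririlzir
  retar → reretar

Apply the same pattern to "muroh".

"muroh" ends in -h. The stems ending in -h (wonih → wonihoth, zawteh → zawtehoth, waluh → waluhoth) add -oth.
So muroh → murohoth.

murohoth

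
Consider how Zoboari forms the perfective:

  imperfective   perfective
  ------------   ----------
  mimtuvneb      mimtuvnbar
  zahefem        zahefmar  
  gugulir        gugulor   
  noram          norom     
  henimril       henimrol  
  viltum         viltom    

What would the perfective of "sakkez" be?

sakkzar

"sakkez" has last vowel 'e'. The stems whose last vowel is 'e' (mimtuvneb → mimtuvnbar, zahefem → zahefmar) delete the last vowel and add -ar.
The other pattern: stems whose last vowel is 'a', 'i' or 'u' change the last vowel to 'o'.
So sakkez → sakkzar.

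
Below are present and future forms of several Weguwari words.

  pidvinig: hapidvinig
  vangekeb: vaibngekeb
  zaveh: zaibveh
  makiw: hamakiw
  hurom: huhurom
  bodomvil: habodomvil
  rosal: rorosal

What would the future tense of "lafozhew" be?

"lafozhew" has last vowel 'e'. The stems whose last vowel is 'e' (vangekeb → vaibngekeb, zaveh → zaibveh) insert -ib- after the first vowel.
The other patterns: stems whose last vowel is 'i' add the prefix ha-; stems whose last vowel is 'a' or 'o' repeat the first consonant+vowel as a prefix.
So lafozhew → laibfozhew.

laibfozhew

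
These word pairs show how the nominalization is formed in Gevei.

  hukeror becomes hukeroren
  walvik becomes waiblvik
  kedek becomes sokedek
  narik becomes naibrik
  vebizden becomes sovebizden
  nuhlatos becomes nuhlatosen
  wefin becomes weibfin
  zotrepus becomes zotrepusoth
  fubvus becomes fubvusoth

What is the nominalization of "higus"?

kedek and walvik both end in -k yet inflect differently (sokedek, waiblvik), so the final letter is not what conditions the rule; the last vowel is.
"higus" has last vowel 'u'. The stems whose last vowel is 'u' (fubvus → fubvusoth, zotrepus → zotrepusoth) add -oth.
So higus → higusoth.

higusoth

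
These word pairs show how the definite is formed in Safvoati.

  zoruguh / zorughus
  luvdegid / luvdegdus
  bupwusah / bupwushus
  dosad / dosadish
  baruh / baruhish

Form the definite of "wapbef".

bupwusah and baruh both end in -h yet inflect differently (bupwushus, baruhish), so the final letter is not what conditions the rule; the number of vowels is.
"wapbef" has 2 vowels. The stems with 2 vowels (baruh → baruhish, dosad → dosadish) add -ish.
The other pattern: stems with 3 vowels delete the last vowel and add -us.
So wapbef → wapbefish.

wapbefish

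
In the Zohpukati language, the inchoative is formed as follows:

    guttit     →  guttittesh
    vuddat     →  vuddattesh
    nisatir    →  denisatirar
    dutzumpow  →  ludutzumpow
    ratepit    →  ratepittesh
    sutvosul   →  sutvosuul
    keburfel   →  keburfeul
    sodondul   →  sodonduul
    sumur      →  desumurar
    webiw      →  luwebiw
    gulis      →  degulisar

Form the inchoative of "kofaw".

lukofaw

guttit and webiw both have last vowel 'i' yet inflect differently (guttittesh, luwebiw), so the last vowel is not what conditions the rule; the final letter is.
"kofaw" ends in -w. The stems ending in -w (webiw → luwebiw, dutzumpow → ludutzumpow) add the prefix lu-.
So kofaw → lukofaw.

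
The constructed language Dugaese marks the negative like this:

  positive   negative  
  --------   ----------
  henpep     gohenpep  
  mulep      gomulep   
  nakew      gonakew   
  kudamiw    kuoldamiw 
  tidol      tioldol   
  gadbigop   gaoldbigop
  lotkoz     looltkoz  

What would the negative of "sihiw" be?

siolhiw

nakew and kudamiw both end in -w yet inflect differently (gonakew, kuoldamiw), so the final letter is not what conditions the rule; the last vowel is.
"sihiw" has last vowel 'i'. The one such stem in the data (kudamiw → kuoldamiw) inserts -ol- after the first vowel (as do tidol, gadbigop), so the same rule applies.
The other pattern: stems whose last vowel is 'e' add the prefix go-.
So sihiw → siolhiw.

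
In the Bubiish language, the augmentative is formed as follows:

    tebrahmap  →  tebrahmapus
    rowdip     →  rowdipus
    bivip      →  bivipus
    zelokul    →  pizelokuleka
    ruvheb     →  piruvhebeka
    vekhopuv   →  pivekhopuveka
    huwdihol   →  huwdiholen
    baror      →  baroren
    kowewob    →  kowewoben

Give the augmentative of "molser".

pimolsereka

zelokul and huwdihol both end in -l yet inflect differently (pizelokuleka, huwdiholen), so the final letter is not what conditions the rule; the last vowel is.
"molser" has last vowel 'e'. The one such stem in the data (ruvheb → piruvhebeka) adds pi- … -eka around the stem, so the same rule applies.
The other patterns: stems whose last vowel is 'a' or 'i' add -us; stems whose last vowel is 'o' add -en.
So molser → pimolsereka.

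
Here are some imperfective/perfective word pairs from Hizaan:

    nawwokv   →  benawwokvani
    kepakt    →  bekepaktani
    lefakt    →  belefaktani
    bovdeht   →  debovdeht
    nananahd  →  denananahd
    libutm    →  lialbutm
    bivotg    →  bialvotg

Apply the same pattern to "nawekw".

benawekwani

kepakt and bovdeht both end in -t yet inflect differently (bekepaktani, debovdeht), so the final letter is not what conditions the rule; the second-to-last letter is.
"nawekw" has second-to-last letter 'k'. The stems whose second-to-last letter is 'k' (nawwokv → benawwokvani, kepakt → bekepaktani, lefakt → belefaktani) add be- … -ani around the stem.
The other patterns: stems whose second-to-last letter is 'h' add the prefix de-; stems whose second-to-last letter is 't' insert -al- after the first vowel.
So nawekw → benawekwani.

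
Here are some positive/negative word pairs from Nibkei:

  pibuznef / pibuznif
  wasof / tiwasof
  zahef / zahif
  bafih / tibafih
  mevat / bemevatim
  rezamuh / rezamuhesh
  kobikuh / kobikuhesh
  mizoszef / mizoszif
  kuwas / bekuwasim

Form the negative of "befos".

tibefos

wasof and mizoszef both end in -f yet inflect differently (tiwasof, mizoszif), so the final letter is not what conditions the rule; the last vowel is.
"befos" has last vowel 'o'. The one such stem in the data (wasof → tiwasof) adds the prefix ti-, so the same rule applies.
So befos → tibefos.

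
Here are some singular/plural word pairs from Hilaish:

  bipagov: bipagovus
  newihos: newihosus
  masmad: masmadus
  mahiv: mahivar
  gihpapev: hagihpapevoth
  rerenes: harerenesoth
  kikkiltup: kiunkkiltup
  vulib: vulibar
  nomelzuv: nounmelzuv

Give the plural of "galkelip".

bipagov and nomelzuv both end in -v yet inflect differently (bipagovus, nounmelzuv), so the final letter is not what conditions the rule; the last vowel is.
"galkelip" has last vowel 'i'. The stems whose last vowel is 'i' (vulib → vulibar, mahiv → mahivar) add -ar.
The other patterns: stems whose last vowel is 'a' or 'o' add -us; stems whose last vowel is 'u' insert -un- after the first vowel; stems whose last vowel is 'e' add ha- … -oth around the stem.
So galkelip → galkelipar.

galkelipar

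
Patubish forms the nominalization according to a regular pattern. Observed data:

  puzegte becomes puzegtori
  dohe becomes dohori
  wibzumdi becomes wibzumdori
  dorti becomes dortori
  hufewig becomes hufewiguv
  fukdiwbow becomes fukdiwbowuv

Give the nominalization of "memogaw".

memogawuv

wibzumdi and hufewig both have last vowel 'i' yet inflect differently (wibzumdori, hufewiguv), so the last vowel is not what conditions the rule; whether the stem ends in a vowel or a consonant is.
"memogaw" ends in a consonant. The stems ending in a consonant (hufewig → hufewiguv, fukdiwbow → fukdiwbowuv) add -uv.
So memogaw → memogawuv.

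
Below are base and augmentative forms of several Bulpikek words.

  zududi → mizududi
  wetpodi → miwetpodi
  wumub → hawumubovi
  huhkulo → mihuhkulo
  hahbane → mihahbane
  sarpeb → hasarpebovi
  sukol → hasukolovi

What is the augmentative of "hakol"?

"hakol" ends in a consonant. The stems ending in a consonant (sarpeb → hasarpebovi, wumub → hawumubovi, sukol → hasukolovi) add ha- … -ovi around the stem.
The other pattern: stems ending in a vowel add the prefix mi-.
So hakol → hahakolovi.

hahakolovi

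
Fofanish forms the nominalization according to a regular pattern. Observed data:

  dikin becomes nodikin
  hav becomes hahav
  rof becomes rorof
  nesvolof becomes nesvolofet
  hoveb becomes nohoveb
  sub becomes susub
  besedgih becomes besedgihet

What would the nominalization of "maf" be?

sub and hoveb both end in -b yet inflect differently (susub, nohoveb), so the final letter is not what conditions the rule; the number of vowels is.
"maf" has 1 vowel. The stems with 1 vowel (hav → hahav, rof → rorof, sub → susub) repeat the first consonant+vowel as a prefix.
So maf → mamaf.

mamaf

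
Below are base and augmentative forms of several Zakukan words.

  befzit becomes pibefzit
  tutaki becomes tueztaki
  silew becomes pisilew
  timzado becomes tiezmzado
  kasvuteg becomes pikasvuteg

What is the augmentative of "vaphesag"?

pivaphesag

tutaki and befzit both have last vowel 'i' yet inflect differently (tueztaki, pibefzit), so the last vowel is not what conditions the rule; whether the stem ends in a vowel or a consonant is.
"vaphesag" ends in a consonant. The stems ending in a consonant (kasvuteg → pikasvuteg, befzit → pibefzit, silew → pisilew) add the prefix pi-.
So vaphesag → pivaphesag.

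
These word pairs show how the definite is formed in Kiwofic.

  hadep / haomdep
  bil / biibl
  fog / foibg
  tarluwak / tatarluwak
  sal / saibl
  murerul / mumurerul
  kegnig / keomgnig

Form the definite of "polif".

poomlif

"polif" has 2 vowels. The stems with 2 vowels (hadep → haomdep, kegnig → keomgnig) insert -om- after the first vowel.
The other patterns: stems with 1 vowel insert -ib- after the first vowel; stems with 3 vowels repeat the first consonant+vowel as a prefix.
So polif → poomlif.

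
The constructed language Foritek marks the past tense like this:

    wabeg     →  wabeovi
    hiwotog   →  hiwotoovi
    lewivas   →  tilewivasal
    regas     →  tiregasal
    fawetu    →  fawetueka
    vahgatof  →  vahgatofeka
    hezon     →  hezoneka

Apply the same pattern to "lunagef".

lunagefeka

hiwotog and vahgatof both have last vowel 'o' yet inflect differently (hiwotoovi, vahgatofeka), so the last vowel is not what conditions the rule; the final letter is.
"lunagef" ends in -f. The one such stem in the data (vahgatof → vahgatofeka) adds -eka, so the same rule applies.
The other patterns: stems ending in -g drop the final letter and add -ovi; stems ending in -s add ti- … -al around the stem.
So lunagef → lunagefeka.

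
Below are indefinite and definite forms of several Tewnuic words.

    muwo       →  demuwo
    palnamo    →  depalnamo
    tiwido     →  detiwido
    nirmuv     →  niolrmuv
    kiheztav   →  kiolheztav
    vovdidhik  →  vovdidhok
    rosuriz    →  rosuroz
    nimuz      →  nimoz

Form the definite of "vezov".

veolzov

nirmuv and nimuz both have last vowel 'u' yet inflect differently (niolrmuv, nimoz), so the last vowel is not what conditions the rule; the final letter is.
"vezov" ends in -v. The stems ending in -v (nirmuv → niolrmuv, kiheztav → kiolheztav) insert -ol- after the first vowel.
So vezov → veolzov.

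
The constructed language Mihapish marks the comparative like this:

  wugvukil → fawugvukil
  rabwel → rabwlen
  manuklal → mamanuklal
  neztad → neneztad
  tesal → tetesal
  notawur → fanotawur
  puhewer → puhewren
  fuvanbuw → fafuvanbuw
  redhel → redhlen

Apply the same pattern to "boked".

bokden

wugvukil and manuklal both end in -l yet inflect differently (fawugvukil, mamanuklal), so the final letter is not what conditions the rule; the last vowel is.
"boked" has last vowel 'e'. The stems whose last vowel is 'e' (redhel → redhlen, rabwel → rabwlen, puhewer → puhewren) delete the last vowel and add -en.
So boked → bokden.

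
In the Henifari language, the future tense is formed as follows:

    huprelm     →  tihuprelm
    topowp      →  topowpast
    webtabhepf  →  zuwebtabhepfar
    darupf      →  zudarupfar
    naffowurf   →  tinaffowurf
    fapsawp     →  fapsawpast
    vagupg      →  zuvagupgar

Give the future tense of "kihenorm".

webtabhepf and naffowurf both end in -f yet inflect differently (zuwebtabhepfar, tinaffowurf), so the final letter is not what conditions the rule; the second-to-last letter is.
"kihenorm" has second-to-last letter 'r'. The one such stem in the data (naffowurf → tinaffowurf) adds the prefix ti-, so the same rule applies.
So kihenorm → tikihenorm.

tikihenorm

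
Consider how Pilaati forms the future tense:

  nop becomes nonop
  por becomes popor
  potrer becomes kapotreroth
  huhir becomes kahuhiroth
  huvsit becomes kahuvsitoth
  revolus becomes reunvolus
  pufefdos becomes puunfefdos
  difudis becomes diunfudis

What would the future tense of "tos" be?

totos

"tos" has 1 vowel. The stems with 1 vowel (por → popor, nop → nonop) repeat the first consonant+vowel as a prefix.
The other patterns: stems with 2 vowels add ka- … -oth around the stem; stems with 3 vowels insert -un- after the first vowel.
So tos → totos.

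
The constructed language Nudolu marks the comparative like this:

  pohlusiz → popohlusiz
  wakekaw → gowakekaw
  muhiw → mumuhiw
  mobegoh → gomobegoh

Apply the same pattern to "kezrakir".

kekezrakir

muhiw and wakekaw both end in -w yet inflect differently (mumuhiw, gowakekaw), so the final letter is not what conditions the rule; the last vowel is.
"kezrakir" has last vowel 'i'. The stems whose last vowel is 'i' (muhiw → mumuhiw, pohlusiz → popohlusiz) repeat the first consonant+vowel as a prefix.
The other pattern: stems whose last vowel is 'a' or 'o' add the prefix go-.
So kezrakir → kekezrakir.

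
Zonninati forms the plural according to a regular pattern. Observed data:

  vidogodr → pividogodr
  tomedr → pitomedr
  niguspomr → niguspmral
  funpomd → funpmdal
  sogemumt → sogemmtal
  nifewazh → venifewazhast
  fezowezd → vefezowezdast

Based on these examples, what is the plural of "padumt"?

padmtal

vidogodr and niguspomr both end in -r yet inflect differently (pividogodr, niguspmral), so the final letter is not what conditions the rule; the second-to-last letter is.
"padumt" has second-to-last letter 'm'. The stems whose second-to-last letter is 'm' (niguspomr → niguspmral, funpomd → funpmdal, sogemumt → sogemmtal) delete the last vowel and add -al.
So padumt → padmtal.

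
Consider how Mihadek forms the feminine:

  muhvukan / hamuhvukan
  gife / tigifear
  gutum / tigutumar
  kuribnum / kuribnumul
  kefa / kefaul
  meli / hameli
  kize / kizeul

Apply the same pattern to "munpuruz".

"munpuruz" begins with m-. The stems beginning with m- (meli → hameli, muhvukan → hamuhvukan) add the prefix ha-.
So munpuruz → hamunpuruz.

hamunpuruz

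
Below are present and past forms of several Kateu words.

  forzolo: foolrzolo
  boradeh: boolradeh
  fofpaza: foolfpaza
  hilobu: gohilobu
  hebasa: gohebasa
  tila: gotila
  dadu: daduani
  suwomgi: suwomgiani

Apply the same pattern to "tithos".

fofpaza and hebasa both end in -a yet inflect differently (foolfpaza, gohebasa), so the final letter is not what conditions the rule; the first letter is.
"tithos" begins with t-. The one such stem in the data (tila → gotila) adds the prefix go-, so the same rule applies.
So tithos → gotithos.

gotithos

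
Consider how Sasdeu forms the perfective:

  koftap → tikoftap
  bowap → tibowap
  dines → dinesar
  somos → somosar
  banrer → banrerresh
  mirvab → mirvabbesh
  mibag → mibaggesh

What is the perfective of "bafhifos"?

bafhifosar

dines and banrer both have last vowel 'e' yet inflect differently (dinesar, banrerresh), so the last vowel is not what conditions the rule; the final letter is.
"bafhifos" ends in -s. The stems ending in -s (dines → dinesar, somos → somosar) add -ar.
The other patterns: stems ending in -p add the prefix ti-; stems ending in -b, -g or -r double the final consonant and add -esh.
So bafhifos → bafhifosar.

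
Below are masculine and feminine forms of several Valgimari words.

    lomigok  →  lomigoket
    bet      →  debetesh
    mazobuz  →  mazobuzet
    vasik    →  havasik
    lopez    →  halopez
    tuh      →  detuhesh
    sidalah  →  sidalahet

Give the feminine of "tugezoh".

"tugezoh" has 3 vowels. The stems with 3 vowels (mazobuz → mazobuzet, lomigok → lomigoket, sidalah → sidalahet) add -et.
The other patterns: stems with 1 vowel add de- … -esh around the stem; stems with 2 vowels add the prefix ha-.
So tugezoh → tugezohet.

tugezohet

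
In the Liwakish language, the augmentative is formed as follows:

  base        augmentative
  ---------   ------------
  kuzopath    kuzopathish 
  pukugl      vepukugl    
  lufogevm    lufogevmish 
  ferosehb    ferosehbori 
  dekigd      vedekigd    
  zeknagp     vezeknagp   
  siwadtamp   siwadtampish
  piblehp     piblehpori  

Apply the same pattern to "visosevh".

"visosevh" has second-to-last letter 'v'. The one such stem in the data (lufogevm → lufogevmish) adds -ish, so the same rule applies.
The other patterns: stems whose second-to-last letter is 'g' add the prefix ve-; stems whose second-to-last letter is 'h' add -ori.
So visosevh → visosevhish.

visosevhish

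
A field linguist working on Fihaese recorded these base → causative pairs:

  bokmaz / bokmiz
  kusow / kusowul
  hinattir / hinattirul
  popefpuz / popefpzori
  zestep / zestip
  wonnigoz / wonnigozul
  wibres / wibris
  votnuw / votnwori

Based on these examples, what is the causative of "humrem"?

"humrem" has last vowel 'e'. The stems whose last vowel is 'e' (zestep → zestip, wibres → wibris) change the last vowel to 'i'.
So humrem → humrim.

humrim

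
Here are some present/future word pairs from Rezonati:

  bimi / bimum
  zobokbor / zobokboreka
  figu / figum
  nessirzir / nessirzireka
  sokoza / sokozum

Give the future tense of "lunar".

bimi and nessirzir both have last vowel 'i' yet inflect differently (bimum, nessirzireka), so the last vowel is not what conditions the rule; whether the stem ends in a vowel or a consonant is.
"lunar" ends in a consonant. The stems ending in a consonant (zobokbor → zobokboreka, nessirzir → nessirzireka) add -eka.
The other pattern: stems ending in a vowel drop the final letter and add -um.
So lunar → lunareka.

lunareka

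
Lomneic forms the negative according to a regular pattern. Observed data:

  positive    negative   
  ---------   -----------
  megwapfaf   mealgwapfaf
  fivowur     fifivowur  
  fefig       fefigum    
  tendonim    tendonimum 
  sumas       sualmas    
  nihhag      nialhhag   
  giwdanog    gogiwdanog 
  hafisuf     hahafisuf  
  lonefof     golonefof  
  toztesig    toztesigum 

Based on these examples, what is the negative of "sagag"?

saalgag

nihhag and toztesig both end in -g yet inflect differently (nialhhag, toztesigum), so the final letter is not what conditions the rule; the last vowel is.
"sagag" has last vowel 'a'. The stems whose last vowel is 'a' (megwapfaf → mealgwapfaf, nihhag → nialhhag, sumas → sualmas) insert -al- after the first vowel.
So sagag → saalgag.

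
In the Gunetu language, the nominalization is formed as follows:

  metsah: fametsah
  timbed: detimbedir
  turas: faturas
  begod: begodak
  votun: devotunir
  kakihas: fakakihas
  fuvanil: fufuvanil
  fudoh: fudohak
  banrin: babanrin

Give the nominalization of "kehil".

metsah and fudoh both end in -h yet inflect differently (fametsah, fudohak), so the final letter is not what conditions the rule; the last vowel is.
"kehil" has last vowel 'i'. The stems whose last vowel is 'i' (banrin → babanrin, fuvanil → fufuvanil) repeat the first consonant+vowel as a prefix.
So kehil → kekehil.

kekehil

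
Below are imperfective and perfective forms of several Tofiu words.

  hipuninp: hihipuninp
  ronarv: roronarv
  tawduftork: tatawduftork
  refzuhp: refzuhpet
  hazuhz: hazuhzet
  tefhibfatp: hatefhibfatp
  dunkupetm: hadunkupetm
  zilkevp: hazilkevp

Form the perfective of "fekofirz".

"fekofirz" has second-to-last letter 'r'. The stems whose second-to-last letter is 'r' (ronarv → roronarv, tawduftork → tatawduftork) repeat the first consonant+vowel as a prefix.
So fekofirz → fefekofirz.

fefekofirz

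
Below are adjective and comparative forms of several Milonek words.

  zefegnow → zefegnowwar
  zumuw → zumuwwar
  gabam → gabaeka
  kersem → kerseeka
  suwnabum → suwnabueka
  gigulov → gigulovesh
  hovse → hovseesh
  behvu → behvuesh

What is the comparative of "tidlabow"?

tidlabowwar

"tidlabow" ends in -w. The stems ending in -w (zefegnow → zefegnowwar, zumuw → zumuwwar) double the final consonant and add -ar.
So tidlabow → tidlabowwar.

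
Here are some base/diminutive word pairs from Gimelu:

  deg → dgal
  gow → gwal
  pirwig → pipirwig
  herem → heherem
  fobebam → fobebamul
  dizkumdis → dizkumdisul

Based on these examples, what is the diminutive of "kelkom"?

kekelkom

deg and pirwig both end in -g yet inflect differently (dgal, pipirwig), so the final letter is not what conditions the rule; the number of vowels is.
"kelkom" has 2 vowels. The stems with 2 vowels (pirwig → pipirwig, herem → heherem) repeat the first consonant+vowel as a prefix.
The other patterns: stems with 1 vowel delete the last vowel and add -al; stems with 3 vowels add -ul.
So kelkom → kekelkom.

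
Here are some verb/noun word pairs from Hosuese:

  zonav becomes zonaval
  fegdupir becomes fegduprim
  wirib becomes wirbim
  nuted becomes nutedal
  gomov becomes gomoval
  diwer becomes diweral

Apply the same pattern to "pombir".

pombrim

"pombir" has last vowel 'i'. The stems whose last vowel is 'i' (fegdupir → fegduprim, wirib → wirbim) delete the last vowel and add -im.
The other pattern: stems whose last vowel is 'a', 'e' or 'o' add -al.
So pombir → pombrim.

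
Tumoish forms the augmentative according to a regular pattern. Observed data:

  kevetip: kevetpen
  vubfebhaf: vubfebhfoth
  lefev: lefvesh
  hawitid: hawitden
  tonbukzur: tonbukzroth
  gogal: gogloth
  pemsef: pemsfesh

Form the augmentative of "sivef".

vubfebhaf and pemsef both end in -f yet inflect differently (vubfebhfoth, pemsfesh), so the final letter is not what conditions the rule; the last vowel is.
"sivef" has last vowel 'e'. The stems whose last vowel is 'e' (lefev → lefvesh, pemsef → pemsfesh) delete the last vowel and add -esh.
So sivef → sivfesh.

sivfesh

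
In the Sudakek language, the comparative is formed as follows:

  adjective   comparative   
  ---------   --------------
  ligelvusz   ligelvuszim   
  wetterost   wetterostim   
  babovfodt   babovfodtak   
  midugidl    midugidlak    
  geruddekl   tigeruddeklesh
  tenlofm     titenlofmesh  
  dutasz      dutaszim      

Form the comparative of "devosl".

devoslim

wetterost and babovfodt both end in -t yet inflect differently (wetterostim, babovfodtak), so the final letter is not what conditions the rule; the second-to-last letter is.
"devosl" has second-to-last letter 's'. The stems whose second-to-last letter is 's' (dutasz → dutaszim, ligelvusz → ligelvuszim, wetterost → wetterostim) add -im.
The other patterns: stems whose second-to-last letter is 'd' add -ak; stems whose second-to-last letter is 'f' or 'k' add ti- … -esh around the stem.
So devosl → devoslim.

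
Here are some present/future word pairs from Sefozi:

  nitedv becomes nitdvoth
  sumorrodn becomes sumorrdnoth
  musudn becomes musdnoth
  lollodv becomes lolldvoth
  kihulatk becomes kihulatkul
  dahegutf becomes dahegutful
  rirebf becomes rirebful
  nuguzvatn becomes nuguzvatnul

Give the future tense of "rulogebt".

sumorrodn and nuguzvatn both end in -n yet inflect differently (sumorrdnoth, nuguzvatnul), so the final letter is not what conditions the rule; the second-to-last letter is.
"rulogebt" has second-to-last letter 'b'. The one such stem in the data (rirebf → rirebful) adds -ul, so the same rule applies.
The other pattern: stems whose second-to-last letter is 'd' delete the last vowel and add -oth.
So rulogebt → rulogebtul.

rulogebtul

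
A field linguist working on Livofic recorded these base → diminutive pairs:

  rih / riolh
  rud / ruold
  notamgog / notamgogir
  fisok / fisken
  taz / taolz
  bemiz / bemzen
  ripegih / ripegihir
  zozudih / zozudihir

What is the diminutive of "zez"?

zeolz

taz and bemiz both end in -z yet inflect differently (taolz, bemzen), so the final letter is not what conditions the rule; the number of vowels is.
"zez" has 1 vowel. The stems with 1 vowel (rih → riolh, rud → ruold, taz → taolz) insert -ol- after the first vowel.
So zez → zeolz.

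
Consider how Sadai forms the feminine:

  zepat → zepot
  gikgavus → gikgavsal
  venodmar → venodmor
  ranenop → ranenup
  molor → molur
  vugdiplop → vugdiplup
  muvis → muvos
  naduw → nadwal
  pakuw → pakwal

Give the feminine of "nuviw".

nuvow

molor and venodmar both end in -r yet inflect differently (molur, venodmor), so the final letter is not what conditions the rule; the last vowel is.
"nuviw" has last vowel 'i'. The one such stem in the data (muvis → muvos) changes the last vowel to 'o' (as do venodmar, zepat), so the same rule applies.
The other patterns: stems whose last vowel is 'o' change the last vowel to 'u'; stems whose last vowel is 'u' delete the last vowel and add -al.
So nuviw → nuvow.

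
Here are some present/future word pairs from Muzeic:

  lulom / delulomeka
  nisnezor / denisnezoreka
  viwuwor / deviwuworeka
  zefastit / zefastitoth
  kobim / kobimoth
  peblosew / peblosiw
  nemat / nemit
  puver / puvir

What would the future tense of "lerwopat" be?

lulom and kobim both end in -m yet inflect differently (delulomeka, kobimoth), so the final letter is not what conditions the rule; the last vowel is.
"lerwopat" has last vowel 'a'. The one such stem in the data (nemat → nemit) changes the last vowel to 'i' (as do peblosew, puver), so the same rule applies.
The other patterns: stems whose last vowel is 'o' add de- … -eka around the stem; stems whose last vowel is 'i' add -oth.
So lerwopat → lerwopit.

lerwopit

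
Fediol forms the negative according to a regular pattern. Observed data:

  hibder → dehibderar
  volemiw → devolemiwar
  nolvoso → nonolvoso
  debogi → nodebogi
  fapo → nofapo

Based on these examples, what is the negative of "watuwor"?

dewatuworar

"watuwor" ends in a consonant. The stems ending in a consonant (volemiw → devolemiwar, hibder → dehibderar) add de- … -ar around the stem.
So watuwor → dewatuworar.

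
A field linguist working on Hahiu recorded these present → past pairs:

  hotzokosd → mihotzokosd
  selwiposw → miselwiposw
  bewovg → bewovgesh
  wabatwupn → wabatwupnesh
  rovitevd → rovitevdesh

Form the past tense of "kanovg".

"kanovg" has second-to-last letter 'v'. The stems whose second-to-last letter is 'v' (bewovg → bewovgesh, rovitevd → rovitevdesh) add -esh.
So kanovg → kanovgesh.

kanovgesh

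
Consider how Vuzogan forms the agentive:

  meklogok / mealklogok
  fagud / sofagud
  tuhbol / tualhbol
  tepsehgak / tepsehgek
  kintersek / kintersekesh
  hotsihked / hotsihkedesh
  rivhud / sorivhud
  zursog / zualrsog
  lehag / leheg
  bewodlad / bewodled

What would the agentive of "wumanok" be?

tepsehgak and kintersek both end in -k yet inflect differently (tepsehgek, kintersekesh), so the final letter is not what conditions the rule; the last vowel is.
"wumanok" has last vowel 'o'. The stems whose last vowel is 'o' (tuhbol → tualhbol, zursog → zualrsog, meklogok → mealklogok) insert -al- after the first vowel.
So wumanok → wualmanok.

wualmanok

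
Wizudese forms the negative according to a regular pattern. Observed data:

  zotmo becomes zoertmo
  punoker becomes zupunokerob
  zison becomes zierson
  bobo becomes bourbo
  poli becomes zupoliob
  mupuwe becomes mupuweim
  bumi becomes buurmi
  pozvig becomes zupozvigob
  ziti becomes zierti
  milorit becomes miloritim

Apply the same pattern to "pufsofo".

zupufsofoob

zotmo and bobo both end in -o yet inflect differently (zoertmo, bourbo), so the final letter is not what conditions the rule; the first letter is.
"pufsofo" begins with p-. The stems beginning with p- (punoker → zupunokerob, pozvig → zupozvigob, poli → zupoliob) add zu- … -ob around the stem.
The other patterns: stems beginning with z- insert -er- after the first vowel; stems beginning with b- insert -ur- after the first vowel; stems beginning with m- add -im.
So pufsofo → zupufsofoob.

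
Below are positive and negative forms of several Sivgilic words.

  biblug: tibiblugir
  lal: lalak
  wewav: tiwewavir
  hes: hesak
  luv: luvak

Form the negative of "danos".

"danos" has 2 vowels. The stems with 2 vowels (wewav → tiwewavir, biblug → tibiblugir) add ti- … -ir around the stem.
The other pattern: stems with 1 vowel add -ak.
So danos → tidanosir.

tidanosir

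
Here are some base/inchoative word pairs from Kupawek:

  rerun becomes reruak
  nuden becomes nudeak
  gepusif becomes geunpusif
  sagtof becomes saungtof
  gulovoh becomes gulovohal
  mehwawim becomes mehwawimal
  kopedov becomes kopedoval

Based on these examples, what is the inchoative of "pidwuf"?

sagtof and gulovoh both have last vowel 'o' yet inflect differently (saungtof, gulovohal), so the last vowel is not what conditions the rule; the final letter is.
"pidwuf" ends in -f. The stems ending in -f (gepusif → geunpusif, sagtof → saungtof) insert -un- after the first vowel.
So pidwuf → piundwuf.

piundwuf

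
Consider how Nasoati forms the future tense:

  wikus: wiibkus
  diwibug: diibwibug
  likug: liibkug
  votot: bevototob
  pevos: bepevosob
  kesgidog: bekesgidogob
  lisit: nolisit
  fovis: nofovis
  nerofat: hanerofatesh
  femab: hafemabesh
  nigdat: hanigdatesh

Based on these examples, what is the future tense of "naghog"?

"naghog" has last vowel 'o'. The stems whose last vowel is 'o' (votot → bevototob, pevos → bepevosob, kesgidog → bekesgidogob) add be- … -ob around the stem.
The other patterns: stems whose last vowel is 'u' insert -ib- after the first vowel; stems whose last vowel is 'i' add the prefix no-; stems whose last vowel is 'a' add ha- … -esh around the stem.
So naghog → benaghogob.

benaghogob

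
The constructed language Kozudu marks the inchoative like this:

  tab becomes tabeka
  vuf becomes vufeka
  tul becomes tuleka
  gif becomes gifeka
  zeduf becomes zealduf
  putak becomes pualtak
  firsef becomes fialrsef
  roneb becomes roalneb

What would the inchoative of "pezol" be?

vuf and zeduf both end in -f yet inflect differently (vufeka, zealduf), so the final letter is not what conditions the rule; the number of vowels is.
"pezol" has 2 vowels. The stems with 2 vowels (zeduf → zealduf, putak → pualtak, firsef → fialrsef) insert -al- after the first vowel.
The other pattern: stems with 1 vowel add -eka.
So pezol → pealzol.

pealzol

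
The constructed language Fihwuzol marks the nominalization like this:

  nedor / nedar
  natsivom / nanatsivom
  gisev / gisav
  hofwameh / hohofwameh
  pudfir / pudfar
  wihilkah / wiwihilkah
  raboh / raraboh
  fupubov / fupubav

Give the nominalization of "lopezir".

lopezar

gisev and hofwameh both have last vowel 'e' yet inflect differently (gisav, hohofwameh), so the last vowel is not what conditions the rule; the final letter is.
"lopezir" ends in -r. The stems ending in -r (pudfir → pudfar, nedor → nedar) change the last vowel to 'a'.
The other pattern: stems ending in -h or -m repeat the first consonant+vowel as a prefix.
So lopezir → lopezar.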